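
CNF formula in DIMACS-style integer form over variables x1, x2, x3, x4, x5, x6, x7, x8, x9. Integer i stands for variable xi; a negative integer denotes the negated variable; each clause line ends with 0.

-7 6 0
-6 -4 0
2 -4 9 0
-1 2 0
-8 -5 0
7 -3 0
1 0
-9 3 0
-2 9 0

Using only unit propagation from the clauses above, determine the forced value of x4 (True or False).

Unit clause (x1) sets x1 = True.
From (x2 ∨ ¬x1) and x1 = True: x2 = True.
From (¬x2 ∨ x9) and x2 = True: x9 = True.
In (¬x9 ∨ x3), ¬x9 is now false; x3 must hold, so x3 = True.
In (x7 ∨ ¬x3), ¬x3 is now false; x7 must hold, so x7 = True.
(x6 ∨ ¬x7): since x7 = True, the clause reduces to (x6). x6 = True.
(¬x6 ∨ ¬x4): since x6 = True, the clause reduces to (¬x4). x4 = False.

False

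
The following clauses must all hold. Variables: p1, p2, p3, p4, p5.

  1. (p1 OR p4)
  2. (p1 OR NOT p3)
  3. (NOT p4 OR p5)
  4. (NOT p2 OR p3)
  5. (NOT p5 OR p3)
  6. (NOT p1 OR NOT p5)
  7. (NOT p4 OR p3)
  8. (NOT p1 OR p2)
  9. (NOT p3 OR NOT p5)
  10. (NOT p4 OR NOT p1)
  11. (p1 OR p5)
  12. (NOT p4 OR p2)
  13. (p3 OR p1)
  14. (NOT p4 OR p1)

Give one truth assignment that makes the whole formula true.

p1=True, p2=True, p3=True, p4=False, p5=False

Check each clause:
  1. (p4 OR p1) — p1 is true.
  2. (NOT p3 OR p1) — p1 is true.
  3. (NOT p4 OR p5) — NOT p4 is true.
  4. (NOT p2 OR p3) — p3 is true.
  5. (NOT p5 OR p3) — p3 is true.
  6. (NOT p1 OR NOT p5) — NOT p5 is true.
  7. (p3 OR NOT p4) — p3 is true.
  8. (p2 OR NOT p1) — p2 is true.
  9. (NOT p5 OR NOT p3) — NOT p5 is true.
  10. (NOT p1 OR NOT p4) — NOT p4 is true.
  11. (p5 OR p1) — p1 is true.
  12. (p2 OR NOT p4) — p2 is true.
  13. (p3 OR p1) — p1 is true.
  14. (p1 OR NOT p4) — p1 is true.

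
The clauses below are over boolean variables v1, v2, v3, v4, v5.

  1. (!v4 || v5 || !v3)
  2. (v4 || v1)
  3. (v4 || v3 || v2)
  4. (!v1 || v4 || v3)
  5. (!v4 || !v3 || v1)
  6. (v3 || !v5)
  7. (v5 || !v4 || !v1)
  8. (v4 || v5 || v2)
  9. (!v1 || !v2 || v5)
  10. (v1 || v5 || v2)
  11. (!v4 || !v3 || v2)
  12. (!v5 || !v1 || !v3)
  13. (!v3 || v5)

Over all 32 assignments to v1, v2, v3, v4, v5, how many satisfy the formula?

1

Satisfying assignments:
  v1=F v2=T v3=F v4=T v5=F
Count: 1.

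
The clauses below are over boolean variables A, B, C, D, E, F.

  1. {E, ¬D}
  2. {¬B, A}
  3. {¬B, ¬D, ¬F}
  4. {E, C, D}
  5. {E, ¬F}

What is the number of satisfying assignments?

25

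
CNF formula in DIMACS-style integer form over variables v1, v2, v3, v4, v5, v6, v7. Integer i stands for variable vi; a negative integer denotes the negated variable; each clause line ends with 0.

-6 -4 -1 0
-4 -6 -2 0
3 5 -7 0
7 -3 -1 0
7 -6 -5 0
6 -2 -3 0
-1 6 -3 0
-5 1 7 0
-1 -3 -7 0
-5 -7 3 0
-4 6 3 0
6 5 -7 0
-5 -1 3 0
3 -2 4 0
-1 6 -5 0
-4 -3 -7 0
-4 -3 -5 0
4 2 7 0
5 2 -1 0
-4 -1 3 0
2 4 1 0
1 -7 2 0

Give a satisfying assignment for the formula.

Try v1 = False.
Set v2 = False and propagate.
  then v4 is forced to True.
  then v7 is forced to False.
  then v5 is forced to False.
Set v3 = True and propagate.
v6 is now unconstrained; take v6 = True.
Check each clause:
  1. (NOT v4 OR NOT v6 OR NOT v1) — NOT v1 is true.
  2. (NOT v2 OR NOT v6 OR NOT v4) — NOT v2 is true.
  3. (v5 OR NOT v7 OR v3) — NOT v7 is true.
  4. (NOT v1 OR NOT v3 OR v7) — NOT v1 is true.
  5. (v7 OR NOT v6 OR NOT v5) — NOT v5 is true.
  6. (NOT v2 OR NOT v3 OR v6) — v6 is true.
  7. (NOT v3 OR NOT v1 OR v6) — v6 is true.
  8. (v1 OR v7 OR NOT v5) — NOT v5 is true.
  9. (NOT v3 OR NOT v1 OR NOT v7) — NOT v7 is true.
  10. (NOT v5 OR NOT v7 OR v3) — v3 is true.
  11. (v6 OR NOT v4 OR v3) — v3 is true.
  12. (NOT v7 OR v6 OR v5) — NOT v7 is true.
  13. (NOT v5 OR NOT v1 OR v3) — v3 is true.
  14. (NOT v2 OR v3 OR v4) — v3 is true.
  15. (v6 OR NOT v5 OR NOT v1) — NOT v5 is true.
  16. (NOT v7 OR NOT v3 OR NOT v4) — NOT v7 is true.
  17. (NOT v5 OR NOT v3 OR NOT v4) — NOT v5 is true.
  18. (v2 OR v4 OR v7) — v4 is true.
  19. (NOT v1 OR v5 OR v2) — NOT v1 is true.
  20. (NOT v4 OR NOT v1 OR v3) — v3 is true.
  21. (v4 OR v1 OR v2) — v4 is true.
  22. (v2 OR NOT v7 OR v1) — NOT v7 is true.

v1 = False  v2 = False  v3 = True  v4 = True  v5 = False  v6 = True  v7 = False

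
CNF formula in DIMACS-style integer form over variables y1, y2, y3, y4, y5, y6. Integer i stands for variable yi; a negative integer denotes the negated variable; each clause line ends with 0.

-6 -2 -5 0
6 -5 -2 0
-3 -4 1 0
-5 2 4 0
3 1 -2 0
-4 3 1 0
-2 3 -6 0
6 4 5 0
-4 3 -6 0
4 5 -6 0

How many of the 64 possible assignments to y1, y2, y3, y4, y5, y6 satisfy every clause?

9

Split on y4, then y6.
  y4=T, y6=T: remaining (y1,y2,y3,y5) ∈ {(T,F,T,F); (T,F,T,T); (T,T,T,F)} — 3.
  y4=T, y6=F: y3 free; 3 ways for (y1,y2,y5) × 2^1 = 6.
  y4=F, y6=T: a clause becomes empty — 0.
  y4=F, y6=F: a clause becomes empty — 0.
Total: 3 + 6 + 0 + 0 = 9.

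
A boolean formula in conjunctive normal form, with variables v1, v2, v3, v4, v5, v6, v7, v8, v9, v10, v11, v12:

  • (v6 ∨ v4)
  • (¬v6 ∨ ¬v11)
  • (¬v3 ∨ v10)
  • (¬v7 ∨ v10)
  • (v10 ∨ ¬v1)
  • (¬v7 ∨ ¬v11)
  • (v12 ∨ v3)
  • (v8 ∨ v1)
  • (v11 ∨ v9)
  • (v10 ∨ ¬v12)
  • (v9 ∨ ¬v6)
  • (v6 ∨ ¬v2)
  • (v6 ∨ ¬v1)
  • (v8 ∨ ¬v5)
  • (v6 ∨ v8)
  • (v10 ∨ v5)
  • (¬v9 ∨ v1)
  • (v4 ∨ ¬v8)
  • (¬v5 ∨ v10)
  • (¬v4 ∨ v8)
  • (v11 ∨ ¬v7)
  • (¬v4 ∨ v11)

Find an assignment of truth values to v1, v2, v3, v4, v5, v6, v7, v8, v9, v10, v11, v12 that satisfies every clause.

v1 = True, v2 = False, v3 = True, v4 = False, v5 = False, v6 = True, v7 = False, v8 = False, v9 = True, v10 = True, v11 = False, v12 = True

v2 occurs only negated in the remaining clauses — set v2 = False.
Pure literal: v7 appears only negated; assign v7 = False.
Try v1 = True.
  then v10 is forced to True.
  then v6 is forced to True.
  then v11 is forced to False.
  then v9 is forced to True.
  then v4 is forced to False.
  then v8 is forced to False.
  then v5 is forced to False.
For the remaining variables, v3 = True, v12 = True works.
Every clause has at least one true literal under this assignment.
Check each clause:
  1. (v6 ∨ v4) — v6 is true.
  2. (¬v6 ∨ ¬v11) — ¬v11 is true.
  3. (¬v3 ∨ v10) — v10 is true.
  4. (¬v7 ∨ v10) — ¬v7 is true.
  5. (¬v1 ∨ v10) — v10 is true.
  6. (¬v11 ∨ ¬v7) — ¬v7 is true.
  7. (v3 ∨ v12) — v3 is true.
  8. (v8 ∨ v1) — v1 is true.
  9. (v11 ∨ v9) — v9 is true.
  10. (¬v12 ∨ v10) — v10 is true.
  11. (¬v6 ∨ v9) — v9 is true.
  12. (v6 ∨ ¬v2) — ¬v2 is true.
  13. (¬v1 ∨ v6) — v6 is true.
  14. (v8 ∨ ¬v5) — ¬v5 is true.
  15. (v8 ∨ v6) — v6 is true.
  16. (v5 ∨ v10) — v10 is true.
  17. (v1 ∨ ¬v9) — v1 is true.
  18. (v4 ∨ ¬v8) — ¬v8 is true.
  19. (v10 ∨ ¬v5) — v10 is true.
  20. (v8 ∨ ¬v4) — ¬v4 is true.
  21. (v11 ∨ ¬v7) — ¬v7 is true.
  22. (¬v4 ∨ v11) — ¬v4 is true.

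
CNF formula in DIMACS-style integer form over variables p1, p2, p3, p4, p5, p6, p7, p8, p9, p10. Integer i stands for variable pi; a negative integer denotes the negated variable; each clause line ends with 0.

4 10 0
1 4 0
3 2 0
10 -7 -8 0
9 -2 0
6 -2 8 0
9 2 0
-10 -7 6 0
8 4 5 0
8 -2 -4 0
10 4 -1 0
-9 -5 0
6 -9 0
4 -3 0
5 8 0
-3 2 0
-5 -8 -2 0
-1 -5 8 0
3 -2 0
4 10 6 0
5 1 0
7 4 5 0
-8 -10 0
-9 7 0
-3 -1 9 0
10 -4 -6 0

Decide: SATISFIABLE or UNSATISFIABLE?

p4 = True:
  p2 = True:
    propagation gives p9=True, p8=True, p5=False, p6=True; an empty clause results — contradiction.
  p2 = False:
    propagation gives p3=True; an empty clause results — contradiction.
p4 = False:
  propagation gives p10=True, p1=True, p3=False, p2=True; an empty clause results — contradiction.
Every branch closes, so no satisfying assignment exists.

UNSATISFIABLE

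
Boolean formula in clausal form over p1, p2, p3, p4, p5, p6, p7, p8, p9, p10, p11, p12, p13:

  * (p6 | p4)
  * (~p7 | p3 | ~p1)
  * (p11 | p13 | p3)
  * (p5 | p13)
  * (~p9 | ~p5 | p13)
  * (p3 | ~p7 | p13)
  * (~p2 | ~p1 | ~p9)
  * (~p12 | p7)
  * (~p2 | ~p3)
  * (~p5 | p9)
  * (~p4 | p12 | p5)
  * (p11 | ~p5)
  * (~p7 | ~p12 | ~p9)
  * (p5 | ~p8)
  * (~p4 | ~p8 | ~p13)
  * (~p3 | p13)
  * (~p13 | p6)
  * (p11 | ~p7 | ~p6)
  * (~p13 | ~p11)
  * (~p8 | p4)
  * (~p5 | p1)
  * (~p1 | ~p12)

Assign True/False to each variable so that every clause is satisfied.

p1=0, p2=0, p3=0, p4=0, p5=0, p6=1, p7=0, p8=0, p9=1, p10=0, p11=0, p12=0, p13=1

Check each clause:
  1. (p4 | p6) — p6 is true.
  2. (p3 | ~p1 | ~p7) — ~p7 is true.
  3. (p11 | p3 | p13) — p13 is true.
  4. (p5 | p13) — p13 is true.
  5. (p13 | ~p5 | ~p9) — ~p5 is true.
  6. (p13 | ~p7 | p3) — ~p7 is true.
  7. (~p9 | ~p1 | ~p2) — ~p1 is true.
  8. (~p12 | p7) — ~p12 is true.
  9. (~p2 | ~p3) — ~p3 is true.
  10. (~p5 | p9) — p9 is true.
  11. (~p4 | p12 | p5) — ~p4 is true.
  12. (~p5 | p11) — ~p5 is true.
  13. (~p7 | ~p9 | ~p12) — ~p7 is true.
  14. (p5 | ~p8) — ~p8 is true.
  15. (~p8 | ~p4 | ~p13) — ~p8 is true.
  16. (~p3 | p13) — ~p3 is true.
  17. (~p13 | p6) — p6 is true.
  18. (~p7 | p11 | ~p6) — ~p7 is true.
  19. (~p11 | ~p13) — ~p11 is true.
  20. (~p8 | p4) — ~p8 is true.
  21. (~p5 | p1) — ~p5 is true.
  22. (~p1 | ~p12) — ~p12 is true.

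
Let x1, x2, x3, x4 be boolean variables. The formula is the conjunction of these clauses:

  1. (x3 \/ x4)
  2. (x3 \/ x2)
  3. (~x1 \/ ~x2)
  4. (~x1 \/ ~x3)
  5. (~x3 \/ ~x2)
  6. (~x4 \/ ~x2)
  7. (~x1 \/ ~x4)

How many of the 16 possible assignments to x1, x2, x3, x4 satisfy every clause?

2

Satisfying assignments:
  x1=0 x2=0 x3=1 x4=0
  x1=0 x2=0 x3=1 x4=1
Count: 2.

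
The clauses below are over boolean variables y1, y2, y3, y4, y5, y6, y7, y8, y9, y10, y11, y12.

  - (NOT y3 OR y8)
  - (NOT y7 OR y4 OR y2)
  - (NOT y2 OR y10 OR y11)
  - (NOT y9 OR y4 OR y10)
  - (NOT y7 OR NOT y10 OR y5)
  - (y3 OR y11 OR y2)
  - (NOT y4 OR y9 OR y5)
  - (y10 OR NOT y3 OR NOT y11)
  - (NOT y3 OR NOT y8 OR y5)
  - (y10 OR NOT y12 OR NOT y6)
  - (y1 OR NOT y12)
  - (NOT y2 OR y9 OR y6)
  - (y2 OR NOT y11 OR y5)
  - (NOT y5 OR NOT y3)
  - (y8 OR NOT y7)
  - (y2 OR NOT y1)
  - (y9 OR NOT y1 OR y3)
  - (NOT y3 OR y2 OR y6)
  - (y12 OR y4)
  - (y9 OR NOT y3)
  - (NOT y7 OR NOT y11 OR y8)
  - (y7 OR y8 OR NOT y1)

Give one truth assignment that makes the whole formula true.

Branch on y1: take y1 = True.
  then y2 is forced to True.
For the remaining variables, y3 = False, y4 = True, y5 = True, y6 = True, y7 = False, y8 = True, y9 = True, y10 = True, y11 = True, y12 = True works.
Every clause has at least one true literal under this assignment.

y1 = True  y2 = True  y3 = False  y4 = True  y5 = True  y6 = True  y7 = False  y8 = True  y9 = True  y10 = True  y11 = True  y12 = True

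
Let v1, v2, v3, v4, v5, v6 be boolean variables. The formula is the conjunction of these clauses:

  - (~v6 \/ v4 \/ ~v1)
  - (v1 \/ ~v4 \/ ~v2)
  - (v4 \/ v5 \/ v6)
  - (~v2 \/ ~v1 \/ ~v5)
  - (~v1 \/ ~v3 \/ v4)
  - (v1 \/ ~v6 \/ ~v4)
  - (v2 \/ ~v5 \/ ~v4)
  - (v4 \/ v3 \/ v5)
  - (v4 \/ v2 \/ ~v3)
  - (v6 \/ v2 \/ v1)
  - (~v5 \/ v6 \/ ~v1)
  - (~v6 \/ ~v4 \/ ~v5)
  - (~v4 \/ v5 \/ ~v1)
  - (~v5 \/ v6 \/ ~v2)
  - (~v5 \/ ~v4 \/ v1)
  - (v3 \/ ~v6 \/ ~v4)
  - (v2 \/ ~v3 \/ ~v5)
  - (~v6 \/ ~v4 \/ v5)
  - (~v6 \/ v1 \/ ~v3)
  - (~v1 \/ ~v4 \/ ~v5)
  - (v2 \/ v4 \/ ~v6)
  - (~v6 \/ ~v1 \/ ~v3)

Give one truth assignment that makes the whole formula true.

Set v1 = False and propagate.
Branch on v2: take v2 = True.
  then v4 is forced to False.
Branch on v3: take v3 = False.
  then v5 is forced to True.
  then v6 is forced to True.

v1=False, v2=True, v3=False, v4=False, v5=True, v6=True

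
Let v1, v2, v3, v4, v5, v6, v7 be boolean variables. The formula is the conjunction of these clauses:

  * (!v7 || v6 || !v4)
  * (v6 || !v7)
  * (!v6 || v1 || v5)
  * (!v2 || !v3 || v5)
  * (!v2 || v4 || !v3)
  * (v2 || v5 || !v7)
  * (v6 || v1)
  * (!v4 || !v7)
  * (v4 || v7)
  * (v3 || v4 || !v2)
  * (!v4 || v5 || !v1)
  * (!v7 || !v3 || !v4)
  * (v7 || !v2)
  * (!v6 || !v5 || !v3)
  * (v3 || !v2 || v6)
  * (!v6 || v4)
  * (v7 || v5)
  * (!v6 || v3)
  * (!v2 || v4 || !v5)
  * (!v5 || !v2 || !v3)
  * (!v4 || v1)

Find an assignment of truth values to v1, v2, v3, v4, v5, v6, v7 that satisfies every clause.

Branch on v1: take v1 = True.
Branch on v2: take v2 = False.
The remaining clauses are satisfied by v3 = False, v4 = True, v5 = True, v6 = False, v7 = False.
Every clause has at least one true literal under this assignment.

v1=True, v2=False, v3=False, v4=True, v5=True, v6=False, v7=False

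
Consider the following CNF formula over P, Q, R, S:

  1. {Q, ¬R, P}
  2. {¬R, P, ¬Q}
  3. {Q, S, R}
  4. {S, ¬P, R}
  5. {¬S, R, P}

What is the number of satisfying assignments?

7

Satisfying assignments:
  P=F Q=T R=F S=F
  P=T Q=F R=F S=T
  P=T Q=F R=T S=F
  P=T Q=F R=T S=T
  P=T Q=T R=F S=T
  P=T Q=T R=T S=F
  P=T Q=T R=T S=T
That's 7 in total.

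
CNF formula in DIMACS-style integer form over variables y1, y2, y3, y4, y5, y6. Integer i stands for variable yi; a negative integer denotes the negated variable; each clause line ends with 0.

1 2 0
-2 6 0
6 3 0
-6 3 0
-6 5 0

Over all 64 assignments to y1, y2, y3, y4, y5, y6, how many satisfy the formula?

10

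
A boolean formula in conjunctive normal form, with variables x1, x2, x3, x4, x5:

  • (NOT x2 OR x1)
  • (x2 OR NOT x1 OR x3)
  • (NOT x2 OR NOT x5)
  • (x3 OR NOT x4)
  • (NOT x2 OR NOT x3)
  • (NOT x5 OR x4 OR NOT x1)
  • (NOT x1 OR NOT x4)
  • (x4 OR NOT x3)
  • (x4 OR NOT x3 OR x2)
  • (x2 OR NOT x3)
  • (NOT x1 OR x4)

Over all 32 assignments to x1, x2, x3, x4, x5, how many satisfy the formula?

2

Satisfying assignments:
  x1=F x2=F x3=F x4=F x5=F
  x1=F x2=F x3=F x4=F x5=T
That's 2 in total.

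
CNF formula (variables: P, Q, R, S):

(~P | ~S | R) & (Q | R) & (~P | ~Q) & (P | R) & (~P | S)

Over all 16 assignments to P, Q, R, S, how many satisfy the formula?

5

The models are:
  P=0 Q=0 R=1 S=0
  P=0 Q=0 R=1 S=1
  P=0 Q=1 R=1 S=0
  P=0 Q=1 R=1 S=1
  P=1 Q=0 R=1 S=1
That's 5 in total.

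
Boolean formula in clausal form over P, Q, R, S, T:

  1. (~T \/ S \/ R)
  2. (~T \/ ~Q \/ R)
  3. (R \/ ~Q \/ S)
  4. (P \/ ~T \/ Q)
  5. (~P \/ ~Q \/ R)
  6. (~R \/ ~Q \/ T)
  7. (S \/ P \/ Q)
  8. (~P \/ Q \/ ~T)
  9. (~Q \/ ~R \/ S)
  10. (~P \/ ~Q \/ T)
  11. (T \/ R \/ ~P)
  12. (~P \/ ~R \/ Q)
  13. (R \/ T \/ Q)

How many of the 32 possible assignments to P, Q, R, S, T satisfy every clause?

The models are:
  P=F Q=F R=T S=T T=F
  P=F Q=T R=F S=T T=F
  P=F Q=T R=T S=T T=T
  P=T Q=T R=T S=T T=T
Count: 4.

4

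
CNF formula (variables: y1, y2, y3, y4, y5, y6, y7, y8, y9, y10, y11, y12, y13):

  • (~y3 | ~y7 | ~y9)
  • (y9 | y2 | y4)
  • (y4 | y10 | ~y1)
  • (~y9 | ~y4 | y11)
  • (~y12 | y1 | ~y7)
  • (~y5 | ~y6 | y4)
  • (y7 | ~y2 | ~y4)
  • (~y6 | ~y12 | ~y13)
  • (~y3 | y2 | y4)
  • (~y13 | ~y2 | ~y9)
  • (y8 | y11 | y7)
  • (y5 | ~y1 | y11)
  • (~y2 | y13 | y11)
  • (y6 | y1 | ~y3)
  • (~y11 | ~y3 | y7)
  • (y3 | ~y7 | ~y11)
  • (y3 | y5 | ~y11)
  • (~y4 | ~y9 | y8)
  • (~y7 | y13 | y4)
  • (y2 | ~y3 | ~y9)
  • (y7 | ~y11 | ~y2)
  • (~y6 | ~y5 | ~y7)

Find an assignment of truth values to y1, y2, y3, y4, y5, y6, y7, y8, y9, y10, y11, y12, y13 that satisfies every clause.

y8 occurs only positively in the remaining clauses — set y8 = True.
Pure literal: y10 appears only positively; assign y10 = True.
Branch on y1: take y1 = True.
Branch on y2: take y2 = True.
For the remaining variables, y3 = True, y4 = False, y5 = True, y6 = False, y7 = True, y9 = False, y11 = True, y12 = False, y13 = True works.
Every clause has at least one true literal under this assignment.
Check each clause:
  1. (~y3 | ~y9 | ~y7) — ~y9 is true.
  2. (y9 | y4 | y2) — y2 is true.
  3. (y4 | ~y1 | y10) — y10 is true.
  4. (~y4 | ~y9 | y11) — y11 is true.
  5. (~y7 | y1 | ~y12) — y1 is true.
  6. (y4 | ~y6 | ~y5) — ~y6 is true.
  7. (~y2 | ~y4 | y7) — ~y4 is true.
  8. (~y6 | ~y13 | ~y12) — ~y6 is true.
  9. (y4 | y2 | ~y3) — y2 is true.
  10. (~y13 | ~y9 | ~y2) — ~y9 is true.
  11. (y8 | y7 | y11) — y8 is true.
  12. (y5 | y11 | ~y1) — y11 is true.
  13. (~y2 | y11 | y13) — y11 is true.
  14. (y6 | y1 | ~y3) — y1 is true.
  15. (~y3 | ~y11 | y7) — y7 is true.
  16. (~y11 | y3 | ~y7) — y3 is true.
  17. (y3 | ~y11 | y5) — y3 is true.
  18. (~y4 | ~y9 | y8) — y8 is true.
  19. (y13 | ~y7 | y4) — y13 is true.
  20. (y2 | ~y9 | ~y3) — y2 is true.
  21. (~y2 | y7 | ~y11) — y7 is true.
  22. (~y7 | ~y5 | ~y6) — ~y6 is true.

y1=T, y2=T, y3=T, y4=F, y5=T, y6=F, y7=T, y8=T, y9=F, y10=T, y11=T, y12=F, y13=T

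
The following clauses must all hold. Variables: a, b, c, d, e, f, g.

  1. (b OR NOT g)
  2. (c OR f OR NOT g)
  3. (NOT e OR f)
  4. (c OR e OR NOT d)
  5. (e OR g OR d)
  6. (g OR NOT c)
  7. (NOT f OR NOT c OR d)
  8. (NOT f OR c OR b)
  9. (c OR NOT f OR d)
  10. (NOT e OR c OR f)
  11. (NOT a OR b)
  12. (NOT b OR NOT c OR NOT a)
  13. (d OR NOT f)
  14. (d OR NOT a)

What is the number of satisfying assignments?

Split on c, then f.
  c=T, f=T: remaining (a,b,d,e,g) ∈ {(F,T,T,F,T); (F,T,T,T,T)} — 2.
  c=T, f=F: remaining (a,b,d,e,g) ∈ {(F,T,F,F,T); (F,T,T,F,T)} — 2.
  c=F, f=T: remaining (a,b,d,e,g) ∈ {(F,T,T,T,F); (F,T,T,T,T); (T,T,T,T,F); (T,T,T,T,T)} — 4.
  c=F, f=F: a clause becomes empty — 0.
Total: 2 + 2 + 4 + 0 = 8.

8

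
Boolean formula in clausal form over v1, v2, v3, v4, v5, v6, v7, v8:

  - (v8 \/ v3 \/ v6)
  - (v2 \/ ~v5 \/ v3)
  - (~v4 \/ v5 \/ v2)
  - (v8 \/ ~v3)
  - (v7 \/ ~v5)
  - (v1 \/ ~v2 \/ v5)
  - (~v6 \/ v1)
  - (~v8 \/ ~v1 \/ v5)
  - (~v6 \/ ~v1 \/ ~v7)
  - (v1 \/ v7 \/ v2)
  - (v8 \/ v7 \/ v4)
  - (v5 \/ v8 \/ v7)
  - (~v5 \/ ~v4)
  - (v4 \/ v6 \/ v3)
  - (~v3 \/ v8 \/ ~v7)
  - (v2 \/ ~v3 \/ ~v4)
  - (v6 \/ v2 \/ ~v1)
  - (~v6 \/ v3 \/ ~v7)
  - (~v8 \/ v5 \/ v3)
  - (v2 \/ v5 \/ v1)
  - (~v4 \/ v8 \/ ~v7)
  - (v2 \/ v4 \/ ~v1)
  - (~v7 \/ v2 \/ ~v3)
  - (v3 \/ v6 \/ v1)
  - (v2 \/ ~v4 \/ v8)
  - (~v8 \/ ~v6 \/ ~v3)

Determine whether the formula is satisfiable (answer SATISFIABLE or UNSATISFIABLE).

SATISFIABLE

Branch on v1: take v1 = True.
Try v2 = True.
Branch on v3: take v3 = True.
  then v8 is forced to True.
  then v5 is forced to True.
  then v7 is forced to True.
  then v6 is forced to False.
  then v4 is forced to False.
So v1=T  v2=T  v3=T  v4=F  v5=T  v6=F  v7=T  v8=T is a satisfying assignment.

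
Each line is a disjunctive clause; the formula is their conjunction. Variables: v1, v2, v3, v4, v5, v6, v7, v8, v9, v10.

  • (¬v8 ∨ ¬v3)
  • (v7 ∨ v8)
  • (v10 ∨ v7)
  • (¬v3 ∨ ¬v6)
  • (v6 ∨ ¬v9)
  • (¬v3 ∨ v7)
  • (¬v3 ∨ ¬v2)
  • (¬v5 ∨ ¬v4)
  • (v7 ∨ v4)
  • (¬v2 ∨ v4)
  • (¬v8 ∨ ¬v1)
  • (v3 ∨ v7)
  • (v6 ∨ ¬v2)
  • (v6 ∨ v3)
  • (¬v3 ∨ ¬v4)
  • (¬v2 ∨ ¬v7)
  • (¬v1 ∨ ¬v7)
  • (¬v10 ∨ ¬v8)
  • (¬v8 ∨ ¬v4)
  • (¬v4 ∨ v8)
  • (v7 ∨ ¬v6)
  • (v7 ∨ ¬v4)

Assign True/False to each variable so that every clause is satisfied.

v1=False, v2=False, v3=False, v4=False, v5=False, v6=True, v7=True, v8=True, v9=False, v10=False

Check each clause:
  1. (¬v3 ∨ ¬v8) — ¬v3 is true.
  2. (v8 ∨ v7) — v8 is true.
  3. (v7 ∨ v10) — v7 is true.
  4. (¬v6 ∨ ¬v3) — ¬v3 is true.
  5. (v6 ∨ ¬v9) — v6 is true.
  6. (v7 ∨ ¬v3) — ¬v3 is true.
  7. (¬v2 ∨ ¬v3) — ¬v3 is true.
  8. (¬v4 ∨ ¬v5) — ¬v5 is true.
  9. (v7 ∨ v4) — v7 is true.
  10. (¬v2 ∨ v4) — ¬v2 is true.
  11. (¬v8 ∨ ¬v1) — ¬v1 is true.
  12. (v7 ∨ v3) — v7 is true.
  13. (v6 ∨ ¬v2) — v6 is true.
  14. (v3 ∨ v6) — v6 is true.
  15. (¬v3 ∨ ¬v4) — ¬v4 is true.
  16. (¬v7 ∨ ¬v2) — ¬v2 is true.
  17. (¬v7 ∨ ¬v1) — ¬v1 is true.
  18. (¬v10 ∨ ¬v8) — ¬v10 is true.
  19. (¬v4 ∨ ¬v8) — ¬v4 is true.
  20. (v8 ∨ ¬v4) — v8 is true.
  21. (v7 ∨ ¬v6) — v7 is true.
  22. (¬v4 ∨ v7) — ¬v4 is true.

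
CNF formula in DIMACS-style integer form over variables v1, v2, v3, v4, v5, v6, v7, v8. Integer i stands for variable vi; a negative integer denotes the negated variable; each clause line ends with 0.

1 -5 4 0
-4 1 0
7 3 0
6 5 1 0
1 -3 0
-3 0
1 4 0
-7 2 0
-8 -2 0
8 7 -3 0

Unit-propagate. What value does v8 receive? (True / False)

False

(~v3) stands alone — v3 = False.
(v3 \/ v7) with v3 = False leaves only v7, so v7 = True.
In (~v7 \/ v2), ~v7 is now false; v2 must hold, so v2 = True.
(~v2 \/ ~v8): since v2 = True, the clause reduces to (~v8). v8 = False.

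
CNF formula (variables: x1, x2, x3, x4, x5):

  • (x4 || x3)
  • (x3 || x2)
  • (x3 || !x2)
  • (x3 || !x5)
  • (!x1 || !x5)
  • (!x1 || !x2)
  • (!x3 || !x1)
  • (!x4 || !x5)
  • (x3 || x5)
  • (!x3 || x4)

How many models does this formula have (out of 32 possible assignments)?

2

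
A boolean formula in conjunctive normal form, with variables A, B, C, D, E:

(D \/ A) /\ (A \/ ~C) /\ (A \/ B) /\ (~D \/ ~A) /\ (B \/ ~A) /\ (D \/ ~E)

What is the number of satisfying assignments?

The models are:
  A=F B=T C=F D=T E=F
  A=F B=T C=F D=T E=T
  A=T B=T C=F D=F E=F
  A=T B=T C=T D=F E=F
Count: 4.

4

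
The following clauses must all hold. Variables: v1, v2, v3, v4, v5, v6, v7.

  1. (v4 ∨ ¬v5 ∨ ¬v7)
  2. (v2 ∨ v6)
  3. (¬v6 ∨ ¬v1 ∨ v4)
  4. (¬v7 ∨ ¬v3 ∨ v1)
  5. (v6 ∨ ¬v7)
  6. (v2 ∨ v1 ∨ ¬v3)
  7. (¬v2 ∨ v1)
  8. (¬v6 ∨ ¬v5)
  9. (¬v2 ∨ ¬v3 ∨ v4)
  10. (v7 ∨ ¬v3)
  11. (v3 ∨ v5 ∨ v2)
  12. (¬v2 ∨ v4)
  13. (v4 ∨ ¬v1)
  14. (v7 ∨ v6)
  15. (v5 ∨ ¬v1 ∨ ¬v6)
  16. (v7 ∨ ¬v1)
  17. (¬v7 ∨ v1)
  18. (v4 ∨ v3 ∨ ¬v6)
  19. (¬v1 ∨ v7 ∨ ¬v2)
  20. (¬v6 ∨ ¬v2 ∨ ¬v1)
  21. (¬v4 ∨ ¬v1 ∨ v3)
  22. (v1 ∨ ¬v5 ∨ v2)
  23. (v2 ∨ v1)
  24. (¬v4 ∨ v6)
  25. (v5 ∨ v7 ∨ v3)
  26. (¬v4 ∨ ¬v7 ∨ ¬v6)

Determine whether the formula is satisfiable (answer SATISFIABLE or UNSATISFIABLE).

UNSATISFIABLE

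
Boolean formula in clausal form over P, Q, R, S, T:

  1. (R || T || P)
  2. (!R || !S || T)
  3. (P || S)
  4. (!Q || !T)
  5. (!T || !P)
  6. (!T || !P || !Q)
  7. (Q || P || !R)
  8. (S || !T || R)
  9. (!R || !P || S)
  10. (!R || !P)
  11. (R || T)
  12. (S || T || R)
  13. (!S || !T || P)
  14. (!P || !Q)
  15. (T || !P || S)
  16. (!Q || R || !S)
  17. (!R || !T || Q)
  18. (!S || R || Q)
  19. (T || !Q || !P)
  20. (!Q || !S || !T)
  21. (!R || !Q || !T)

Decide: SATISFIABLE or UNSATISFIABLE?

T = True:
  propagation gives Q=False, P=False, S=True; an empty clause results — contradiction.
T = False:
  propagation gives R=True, S=False, P=True; an empty clause results — contradiction.
Every branch closes, so no satisfying assignment exists.

UNSATISFIABLE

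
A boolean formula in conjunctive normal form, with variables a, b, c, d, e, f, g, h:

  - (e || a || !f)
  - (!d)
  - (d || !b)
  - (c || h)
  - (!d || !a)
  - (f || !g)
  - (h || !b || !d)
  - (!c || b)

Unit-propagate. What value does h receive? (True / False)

True

Unit clause (!d) sets d = False.
In (!b || d), d is now false; !b must hold, so b = False.
From (b || !c) and b = False: c = False.
In (h || c), c is now false; h must hold, so h = True.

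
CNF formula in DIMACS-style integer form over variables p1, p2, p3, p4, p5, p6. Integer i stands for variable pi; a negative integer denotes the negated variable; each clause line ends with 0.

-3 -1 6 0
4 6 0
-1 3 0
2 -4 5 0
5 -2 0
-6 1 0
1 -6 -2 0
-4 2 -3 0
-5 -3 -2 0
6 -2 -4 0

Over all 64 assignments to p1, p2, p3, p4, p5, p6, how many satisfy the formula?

The models are:
  p1=F p2=F p3=F p4=T p5=T p6=F
  p1=T p2=F p3=T p4=F p5=F p6=T
  p1=T p2=F p3=T p4=F p5=T p6=T
Count: 3.

3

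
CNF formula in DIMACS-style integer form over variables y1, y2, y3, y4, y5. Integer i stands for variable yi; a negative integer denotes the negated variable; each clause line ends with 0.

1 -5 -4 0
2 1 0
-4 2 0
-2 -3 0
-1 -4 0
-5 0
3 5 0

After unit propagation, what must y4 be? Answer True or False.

False

Unit clause (~y5) sets y5 = False.
(y3 \/ y5): since y5 = False, the clause reduces to (y3). y3 = True.
(~y2 \/ ~y3): since y3 = True, the clause reduces to (~y2). y2 = False.
(y2 \/ y1) with y2 = False leaves only y1, so y1 = True.
(~y4 \/ y2) with y2 = False leaves only ~y4, so y4 = False.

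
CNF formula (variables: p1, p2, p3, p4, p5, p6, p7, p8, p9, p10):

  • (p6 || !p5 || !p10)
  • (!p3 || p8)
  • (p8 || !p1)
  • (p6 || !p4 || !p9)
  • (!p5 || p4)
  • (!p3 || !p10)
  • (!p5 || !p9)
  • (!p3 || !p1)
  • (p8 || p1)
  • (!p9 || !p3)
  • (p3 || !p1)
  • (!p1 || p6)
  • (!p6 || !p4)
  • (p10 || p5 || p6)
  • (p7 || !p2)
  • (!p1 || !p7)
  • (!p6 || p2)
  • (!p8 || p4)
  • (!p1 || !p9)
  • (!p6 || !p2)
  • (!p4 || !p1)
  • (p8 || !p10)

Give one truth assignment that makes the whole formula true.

p1 = False, p2 = False, p3 = False, p4 = True, p5 = False, p6 = False, p7 = False, p8 = True, p9 = False, p10 = True

Pure literal: p9 appears only negated; assign p9 = False.
Try p1 = False.
  then p8 is forced to True.
  then p4 is forced to True.
  then p6 is forced to False.
Set p2 = False and propagate.
For the remaining variables, p3 = False, p5 = False, p7 = False, p10 = True works.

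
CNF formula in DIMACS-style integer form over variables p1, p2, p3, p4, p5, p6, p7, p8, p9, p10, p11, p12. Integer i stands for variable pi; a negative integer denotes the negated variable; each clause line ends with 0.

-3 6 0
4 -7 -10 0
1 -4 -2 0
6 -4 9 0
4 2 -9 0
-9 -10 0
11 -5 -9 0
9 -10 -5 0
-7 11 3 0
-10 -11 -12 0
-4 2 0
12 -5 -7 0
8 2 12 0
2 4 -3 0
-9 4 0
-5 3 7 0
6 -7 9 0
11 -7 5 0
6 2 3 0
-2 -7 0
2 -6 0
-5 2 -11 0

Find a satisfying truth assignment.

p1 = True, p2 = True, p3 = False, p4 = True, p5 = False, p6 = True, p7 = False, p8 = False, p9 = False, p10 = False, p11 = True, p12 = False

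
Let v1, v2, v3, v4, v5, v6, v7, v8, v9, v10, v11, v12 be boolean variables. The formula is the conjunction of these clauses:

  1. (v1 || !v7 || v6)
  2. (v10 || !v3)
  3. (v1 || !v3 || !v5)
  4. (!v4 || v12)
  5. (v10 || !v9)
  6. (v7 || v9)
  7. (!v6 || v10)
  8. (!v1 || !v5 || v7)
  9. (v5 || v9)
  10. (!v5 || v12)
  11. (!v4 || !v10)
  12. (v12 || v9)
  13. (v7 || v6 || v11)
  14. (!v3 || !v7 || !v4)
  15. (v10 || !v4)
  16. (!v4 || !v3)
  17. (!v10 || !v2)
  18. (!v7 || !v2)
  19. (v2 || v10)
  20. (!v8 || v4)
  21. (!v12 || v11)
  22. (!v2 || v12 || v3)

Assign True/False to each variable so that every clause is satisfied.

v1=T  v2=F  v3=T  v4=F  v5=F  v6=F  v7=T  v8=F  v9=T  v10=T  v11=F  v12=F

Check each clause:
  1. (v6 || v1 || !v7) — v1 is true.
  2. (!v3 || v10) — v10 is true.
  3. (v1 || !v5 || !v3) — v1 is true.
  4. (v12 || !v4) — !v4 is true.
  5. (v10 || !v9) — v10 is true.
  6. (v7 || v9) — v9 is true.
  7. (v10 || !v6) — v10 is true.
  8. (v7 || !v1 || !v5) — !v5 is true.
  9. (v9 || v5) — v9 is true.
  10. (v12 || !v5) — !v5 is true.
  11. (!v10 || !v4) — !v4 is true.
  12. (v9 || v12) — v9 is true.
  13. (v11 || v7 || v6) — v7 is true.
  14. (!v4 || !v7 || !v3) — !v4 is true.
  15. (v10 || !v4) — v10 is true.
  16. (!v3 || !v4) — !v4 is true.
  17. (!v2 || !v10) — !v2 is true.
  18. (!v2 || !v7) — !v2 is true.
  19. (v2 || v10) — v10 is true.
  20. (v4 || !v8) — !v8 is true.
  21. (!v12 || v11) — !v12 is true.
  22. (v12 || !v2 || v3) — v3 is true.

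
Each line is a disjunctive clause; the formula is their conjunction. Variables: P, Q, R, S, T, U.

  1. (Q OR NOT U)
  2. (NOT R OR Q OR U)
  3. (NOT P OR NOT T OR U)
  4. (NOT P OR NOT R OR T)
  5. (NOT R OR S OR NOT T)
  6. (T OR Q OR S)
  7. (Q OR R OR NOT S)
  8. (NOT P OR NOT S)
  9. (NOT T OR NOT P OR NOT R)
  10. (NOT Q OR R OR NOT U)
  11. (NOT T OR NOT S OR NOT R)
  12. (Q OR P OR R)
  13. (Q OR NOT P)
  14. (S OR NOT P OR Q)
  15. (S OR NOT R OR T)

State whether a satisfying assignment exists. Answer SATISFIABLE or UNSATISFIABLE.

Set P = False and propagate.
For the remaining variables, Q = True, R = True, S = True, T = False, U = True works.
So P=False, Q=True, R=True, S=True, T=False, U=True is a satisfying assignment.

SATISFIABLE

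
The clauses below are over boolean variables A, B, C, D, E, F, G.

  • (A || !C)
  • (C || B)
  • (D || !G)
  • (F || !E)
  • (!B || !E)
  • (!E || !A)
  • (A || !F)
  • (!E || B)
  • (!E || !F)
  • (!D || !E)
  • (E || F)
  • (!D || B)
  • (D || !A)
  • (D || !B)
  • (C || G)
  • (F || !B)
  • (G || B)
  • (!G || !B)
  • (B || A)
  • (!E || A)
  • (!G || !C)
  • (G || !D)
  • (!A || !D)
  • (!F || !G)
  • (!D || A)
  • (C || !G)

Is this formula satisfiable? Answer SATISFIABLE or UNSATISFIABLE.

UNSATISFIABLE

B = True:
  propagation gives E=False, F=True, A=True, D=True; an empty clause results — contradiction.
B = False:
  propagation gives C=True, A=True, E=False, F=True; an empty clause results — contradiction.
Every branch closes, so no satisfying assignment exists.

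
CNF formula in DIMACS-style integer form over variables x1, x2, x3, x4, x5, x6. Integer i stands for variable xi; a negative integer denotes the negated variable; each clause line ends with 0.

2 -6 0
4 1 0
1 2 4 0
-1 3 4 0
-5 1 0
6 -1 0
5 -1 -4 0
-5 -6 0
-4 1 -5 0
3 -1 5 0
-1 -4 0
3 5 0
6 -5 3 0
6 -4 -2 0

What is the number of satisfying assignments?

3

Satisfying assignments:
  x1=0 x2=0 x3=1 x4=1 x5=0 x6=0
  x1=0 x2=1 x3=1 x4=1 x5=0 x6=1
  x1=1 x2=1 x3=1 x4=0 x5=0 x6=1
That's 3 in total.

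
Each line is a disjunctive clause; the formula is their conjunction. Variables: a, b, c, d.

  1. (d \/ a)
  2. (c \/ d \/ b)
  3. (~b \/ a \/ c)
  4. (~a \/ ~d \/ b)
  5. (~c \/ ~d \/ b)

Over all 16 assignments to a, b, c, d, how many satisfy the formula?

Satisfying assignments:
  a=F b=F c=F d=T
  a=F b=T c=T d=T
  a=T b=F c=T d=F
  a=T b=T c=F d=F
  a=T b=T c=F d=T
  a=T b=T c=T d=F
  a=T b=T c=T d=T
That's 7 in total.

7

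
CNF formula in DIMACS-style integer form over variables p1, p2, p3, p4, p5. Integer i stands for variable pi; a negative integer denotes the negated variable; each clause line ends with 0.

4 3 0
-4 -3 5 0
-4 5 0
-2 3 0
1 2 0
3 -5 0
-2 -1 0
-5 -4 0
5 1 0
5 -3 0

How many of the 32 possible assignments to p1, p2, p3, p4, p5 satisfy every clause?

Satisfying assignments:
  p1=0 p2=1 p3=1 p4=0 p5=1
  p1=1 p2=0 p3=1 p4=0 p5=1
That's 2 in total.

2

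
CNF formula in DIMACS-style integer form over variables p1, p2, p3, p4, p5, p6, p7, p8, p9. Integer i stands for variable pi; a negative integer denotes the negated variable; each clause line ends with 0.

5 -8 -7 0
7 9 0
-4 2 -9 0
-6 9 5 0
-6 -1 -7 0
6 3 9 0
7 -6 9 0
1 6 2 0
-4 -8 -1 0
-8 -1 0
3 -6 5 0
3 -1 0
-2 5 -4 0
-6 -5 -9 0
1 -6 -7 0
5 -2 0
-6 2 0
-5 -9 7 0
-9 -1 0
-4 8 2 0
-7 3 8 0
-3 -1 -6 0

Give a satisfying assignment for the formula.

p1=T  p2=T  p3=T  p4=F  p5=T  p6=F  p7=T  p8=F  p9=F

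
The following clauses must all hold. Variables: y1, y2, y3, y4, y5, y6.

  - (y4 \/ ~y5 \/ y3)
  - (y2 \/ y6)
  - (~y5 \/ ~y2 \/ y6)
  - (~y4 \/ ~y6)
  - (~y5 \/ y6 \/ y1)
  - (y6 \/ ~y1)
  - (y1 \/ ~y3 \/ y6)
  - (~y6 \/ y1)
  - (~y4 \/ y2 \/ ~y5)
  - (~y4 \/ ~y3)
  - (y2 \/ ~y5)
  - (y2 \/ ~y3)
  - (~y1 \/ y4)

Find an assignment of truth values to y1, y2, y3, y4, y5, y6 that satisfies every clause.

y1 = False  y2 = True  y3 = False  y4 = True  y5 = False  y6 = False

y5 occurs only negated in the remaining clauses — set y5 = False.
Branch on y1: take y1 = False.
  then y6 is forced to False.
  then y2 is forced to True.
  then y3 is forced to False.
y4 is now unconstrained; take y4 = True.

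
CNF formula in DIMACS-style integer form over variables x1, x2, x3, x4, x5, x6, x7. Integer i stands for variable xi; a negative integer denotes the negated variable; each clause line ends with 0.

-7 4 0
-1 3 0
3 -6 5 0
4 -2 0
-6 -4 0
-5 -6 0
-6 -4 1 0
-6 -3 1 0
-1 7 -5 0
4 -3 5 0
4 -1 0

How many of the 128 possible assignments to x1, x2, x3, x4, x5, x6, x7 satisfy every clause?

Case analysis on x4 and x1:
  x4=T, x1=T: x2 free; 3 ways for (x3,x5,x6,x7) × 2^1 = 6.
  x4=T, x1=F: forces x6=F; x2, x3, x5, x7 free → 2^4 = 16.
  x4=F, x1=T: a clause becomes empty — 0.
  x4=F, x1=F: remaining (x2,x3,x5,x6,x7) ∈ {(F,F,F,F,F); (F,F,T,F,F); (F,T,T,F,F)} — 3.
Total: 6 + 16 + 0 + 3 = 25.

25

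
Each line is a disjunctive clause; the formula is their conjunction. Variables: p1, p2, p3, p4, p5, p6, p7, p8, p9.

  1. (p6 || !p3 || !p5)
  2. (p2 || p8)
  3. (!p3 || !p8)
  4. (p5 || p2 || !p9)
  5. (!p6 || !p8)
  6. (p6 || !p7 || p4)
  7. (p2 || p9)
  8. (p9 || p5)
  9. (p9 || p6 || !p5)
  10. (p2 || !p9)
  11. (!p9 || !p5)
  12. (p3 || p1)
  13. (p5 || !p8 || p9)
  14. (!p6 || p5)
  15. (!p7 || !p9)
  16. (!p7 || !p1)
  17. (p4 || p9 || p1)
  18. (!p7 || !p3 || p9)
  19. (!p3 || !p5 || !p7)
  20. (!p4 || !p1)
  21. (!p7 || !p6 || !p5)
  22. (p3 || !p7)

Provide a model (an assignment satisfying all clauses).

p1=1, p2=1, p3=0, p4=0, p5=0, p6=0, p7=0, p8=1, p9=1

Check each clause:
  1. (p6 || !p3 || !p5) — !p5 is true.
  2. (p2 || p8) — p8 is true.
  3. (!p3 || !p8) — !p3 is true.
  4. (p5 || p2 || !p9) — p2 is true.
  5. (!p6 || !p8) — !p6 is true.
  6. (p6 || !p7 || p4) — !p7 is true.
  7. (p9 || p2) — p9 is true.
  8. (p5 || p9) — p9 is true.
  9. (p6 || p9 || !p5) — p9 is true.
  10. (p2 || !p9) — p2 is true.
  11. (!p9 || !p5) — !p5 is true.
  12. (p3 || p1) — p1 is true.
  13. (p9 || p5 || !p8) — p9 is true.
  14. (p5 || !p6) — !p6 is true.
  15. (!p7 || !p9) — !p7 is true.
  16. (!p1 || !p7) — !p7 is true.
  17. (p1 || p4 || p9) — p9 is true.
  18. (p9 || !p3 || !p7) — p9 is true.
  19. (!p5 || !p3 || !p7) — !p7 is true.
  20. (!p4 || !p1) — !p4 is true.
  21. (!p6 || !p7 || !p5) — !p7 is true.
  22. (!p7 || p3) — !p7 is true.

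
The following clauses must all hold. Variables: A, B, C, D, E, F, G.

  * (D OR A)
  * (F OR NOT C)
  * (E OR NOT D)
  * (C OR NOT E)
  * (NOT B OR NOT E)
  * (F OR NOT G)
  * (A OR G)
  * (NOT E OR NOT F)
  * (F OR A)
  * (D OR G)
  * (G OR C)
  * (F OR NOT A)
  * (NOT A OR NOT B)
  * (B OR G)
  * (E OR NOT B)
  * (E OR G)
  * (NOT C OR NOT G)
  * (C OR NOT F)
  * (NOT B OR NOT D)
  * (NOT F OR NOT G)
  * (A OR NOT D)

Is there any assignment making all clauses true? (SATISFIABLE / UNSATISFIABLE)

G = True:
  propagation gives F=True; an empty clause results — contradiction.
G = False:
  propagation gives A=True, D=True, E=True, C=True; an empty clause results — contradiction.
Every branch closes, so no satisfying assignment exists.

UNSATISFIABLE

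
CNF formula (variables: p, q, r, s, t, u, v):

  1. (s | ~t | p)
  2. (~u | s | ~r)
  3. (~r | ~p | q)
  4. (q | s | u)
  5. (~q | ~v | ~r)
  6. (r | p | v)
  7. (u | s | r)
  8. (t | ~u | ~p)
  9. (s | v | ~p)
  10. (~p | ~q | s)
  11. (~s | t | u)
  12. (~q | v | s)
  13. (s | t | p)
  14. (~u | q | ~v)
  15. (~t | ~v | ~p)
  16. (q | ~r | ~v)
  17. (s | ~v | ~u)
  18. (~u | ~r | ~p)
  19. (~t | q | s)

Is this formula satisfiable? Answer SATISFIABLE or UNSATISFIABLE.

SATISFIABLE

Try p = False.
Branch on q: take q = True.
The remaining clauses are satisfied by r = False, s = True, t = True, u = False, v = True.
So p=0, q=1, r=0, s=1, t=1, u=0, v=1 is a satisfying assignment.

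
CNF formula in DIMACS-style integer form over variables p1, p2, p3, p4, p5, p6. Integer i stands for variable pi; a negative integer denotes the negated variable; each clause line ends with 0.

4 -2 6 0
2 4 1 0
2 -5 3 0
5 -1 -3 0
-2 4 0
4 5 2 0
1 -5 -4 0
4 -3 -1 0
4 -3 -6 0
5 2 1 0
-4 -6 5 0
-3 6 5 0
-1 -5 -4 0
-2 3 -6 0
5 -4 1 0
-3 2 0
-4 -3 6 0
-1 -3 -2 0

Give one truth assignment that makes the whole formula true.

p1=1  p2=1  p3=0  p4=1  p5=0  p6=0

Check each clause:
  1. (p4 \/ ~p2 \/ p6) — p4 is true.
  2. (p2 \/ p1 \/ p4) — p1 is true.
  3. (p3 \/ ~p5 \/ p2) — p2 is true.
  4. (p5 \/ ~p1 \/ ~p3) — ~p3 is true.
  5. (~p2 \/ p4) — p4 is true.
  6. (p5 \/ p2 \/ p4) — p2 is true.
  7. (~p4 \/ ~p5 \/ p1) — p1 is true.
  8. (~p1 \/ ~p3 \/ p4) — p4 is true.
  9. (~p3 \/ ~p6 \/ p4) — ~p6 is true.
  10. (p2 \/ p1 \/ p5) — p1 is true.
  11. (p5 \/ ~p6 \/ ~p4) — ~p6 is true.
  12. (~p3 \/ p5 \/ p6) — ~p3 is true.
  13. (~p5 \/ ~p1 \/ ~p4) — ~p5 is true.
  14. (~p6 \/ ~p2 \/ p3) — ~p6 is true.
  15. (p5 \/ ~p4 \/ p1) — p1 is true.
  16. (~p3 \/ p2) — p2 is true.
  17. (p6 \/ ~p3 \/ ~p4) — ~p3 is true.
  18. (~p3 \/ ~p1 \/ ~p2) — ~p3 is true.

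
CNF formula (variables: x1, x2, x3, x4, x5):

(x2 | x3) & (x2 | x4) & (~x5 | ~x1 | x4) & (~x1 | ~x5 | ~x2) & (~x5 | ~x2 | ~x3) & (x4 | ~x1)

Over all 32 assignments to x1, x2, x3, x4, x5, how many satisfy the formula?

12

Case analysis on x2 and x1:
  x2=1, x1=1: remaining (x3,x4,x5) ∈ {(0,1,0); (1,1,0)} — 2.
  x2=1, x1=0: x4 free; 3 ways for (x3,x5) × 2^1 = 6.
  x2=0, x1=1: remaining (x3,x4,x5) ∈ {(1,1,0); (1,1,1)} — 2.
  x2=0, x1=0: remaining (x3,x4,x5) ∈ {(1,1,0); (1,1,1)} — 2.
Total: 2 + 6 + 2 + 2 = 12.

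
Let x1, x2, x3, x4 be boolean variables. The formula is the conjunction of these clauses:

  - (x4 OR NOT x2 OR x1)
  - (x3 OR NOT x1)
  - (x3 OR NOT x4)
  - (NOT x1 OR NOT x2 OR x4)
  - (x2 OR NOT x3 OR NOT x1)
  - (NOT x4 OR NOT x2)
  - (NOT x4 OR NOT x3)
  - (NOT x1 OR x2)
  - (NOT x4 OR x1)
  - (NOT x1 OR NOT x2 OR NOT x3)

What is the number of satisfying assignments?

2

The models are:
  x1=F x2=F x3=F x4=F
  x1=F x2=F x3=T x4=F
That's 2 in total.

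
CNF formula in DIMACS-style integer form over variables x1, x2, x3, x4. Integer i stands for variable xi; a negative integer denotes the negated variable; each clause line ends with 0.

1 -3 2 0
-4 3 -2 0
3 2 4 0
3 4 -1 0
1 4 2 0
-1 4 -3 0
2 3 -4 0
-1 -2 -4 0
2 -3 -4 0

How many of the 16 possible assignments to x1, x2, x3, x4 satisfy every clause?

The models are:
  x1=0 x2=1 x3=0 x4=0
  x1=0 x2=1 x3=1 x4=0
  x1=0 x2=1 x3=1 x4=1
That's 3 in total.

3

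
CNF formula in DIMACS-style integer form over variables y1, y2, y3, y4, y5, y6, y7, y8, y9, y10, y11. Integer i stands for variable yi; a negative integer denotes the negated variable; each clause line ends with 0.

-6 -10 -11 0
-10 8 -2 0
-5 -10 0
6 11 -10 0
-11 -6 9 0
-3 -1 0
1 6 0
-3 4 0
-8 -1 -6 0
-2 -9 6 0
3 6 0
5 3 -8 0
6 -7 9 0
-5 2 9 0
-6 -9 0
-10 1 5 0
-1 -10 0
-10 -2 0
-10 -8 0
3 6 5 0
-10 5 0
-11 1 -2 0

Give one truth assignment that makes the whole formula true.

y1=F, y2=F, y3=T, y4=T, y5=F, y6=T, y7=F, y8=T, y9=F, y10=F, y11=F

Pure literal: y4 appears only positively; assign y4 = True.
y7 occurs only negated in the remaining clauses — set y7 = False.
Branch on y1: take y1 = False.
  then y6 is forced to True.
  then y9 is forced to False.
  then y11 is forced to False.
Try y2 = False.
  then y5 is forced to False.
  then y10 is forced to False.
Branch on y3: take y3 = True.
y8 is now unconstrained; take y8 = True.
Check each clause:
  1. (~y6 | ~y11 | ~y10) — ~y11 is true.
  2. (~y2 | y8 | ~y10) — y8 is true.
  3. (~y5 | ~y10) — ~y5 is true.
  4. (y11 | y6 | ~y10) — y6 is true.
  5. (~y11 | ~y6 | y9) — ~y11 is true.
  6. (~y3 | ~y1) — ~y1 is true.
  7. (y1 | y6) — y6 is true.
  8. (y4 | ~y3) — y4 is true.
  9. (~y1 | ~y6 | ~y8) — ~y1 is true.
  10. (~y2 | y6 | ~y9) — ~y2 is true.
  11. (y3 | y6) — y3 is true.
  12. (y5 | y3 | ~y8) — y3 is true.
  13. (~y7 | y6 | y9) — ~y7 is true.
  14. (y2 | ~y5 | y9) — ~y5 is true.
  15. (~y9 | ~y6) — ~y9 is true.
  16. (~y10 | y5 | y1) — ~y10 is true.
  17. (~y1 | ~y10) — ~y10 is true.
  18. (~y10 | ~y2) — ~y2 is true.
  19. (~y10 | ~y8) — ~y10 is true.
  20. (y5 | y6 | y3) — y3 is true.
  21. (~y10 | y5) — ~y10 is true.
  22. (y1 | ~y2 | ~y11) — ~y11 is true.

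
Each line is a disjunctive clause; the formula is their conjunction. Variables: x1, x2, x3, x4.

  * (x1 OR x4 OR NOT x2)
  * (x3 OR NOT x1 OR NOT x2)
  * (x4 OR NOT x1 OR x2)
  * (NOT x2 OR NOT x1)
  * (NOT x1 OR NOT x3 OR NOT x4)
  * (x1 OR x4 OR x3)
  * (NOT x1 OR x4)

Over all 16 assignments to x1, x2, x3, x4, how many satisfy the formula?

6

Satisfying assignments:
  x1=0 x2=0 x3=0 x4=1
  x1=0 x2=0 x3=1 x4=0
  x1=0 x2=0 x3=1 x4=1
  x1=0 x2=1 x3=0 x4=1
  x1=0 x2=1 x3=1 x4=1
  x1=1 x2=0 x3=0 x4=1
Count: 6.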